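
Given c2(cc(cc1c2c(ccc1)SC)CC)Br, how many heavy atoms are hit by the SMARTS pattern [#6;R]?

10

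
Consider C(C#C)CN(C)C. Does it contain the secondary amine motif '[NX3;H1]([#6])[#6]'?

No

The pattern [NX3;H1]([#6])[#6] describes a trivalent nitrogen with one H, bonded to two carbons — a secondary amine.
The closest candidate here is a dimethylamino group (-N(CH3)2), but the nitrogen has H0, not H1. No other fragment satisfies the full query, so there is no match.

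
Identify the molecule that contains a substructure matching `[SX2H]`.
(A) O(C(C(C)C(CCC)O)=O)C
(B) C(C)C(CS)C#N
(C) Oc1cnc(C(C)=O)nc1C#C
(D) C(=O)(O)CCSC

B

[SX2H] describes an aliphatic sulfur with two connections, one being H (a thiol).
(A) has a hydroxyl group (-OH) but it is an -OH, not an -SH.
(B) contains a thiol (-SH), which satisfies every atom and bond constraint.
(C) has a hydroxyl group (-OH) but it is an -OH, not an -SH.
(D) has a methylthio ether (-SCH3) but the sulfur has H0 (bonded to two carbons), not H1.
So the answer is (B).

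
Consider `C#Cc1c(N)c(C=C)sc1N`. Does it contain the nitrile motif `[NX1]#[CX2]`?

No

The pattern [NX1]#[CX2] describes a nitrogen triple-bonded to a two-connected carbon — a nitrile.
The closest candidate here is a primary amino group (-NH2), but the nitrogen is NX3 (three connections), not NX1 triple-bonded. No other fragment satisfies the full query, so there is no match.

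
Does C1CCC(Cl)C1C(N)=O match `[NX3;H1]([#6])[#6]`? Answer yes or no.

No

The pattern [NX3;H1]([#6])[#6] describes a trivalent nitrogen with one H, bonded to two carbons — a secondary amine.
The closest candidate here is a primary amide (-C(=O)NH2), but the -C(=O)NH2 nitrogen has H2, not H1. No other fragment satisfies the full query, so there is no match.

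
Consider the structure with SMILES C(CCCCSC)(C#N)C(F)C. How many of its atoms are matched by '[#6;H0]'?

The query [#6;H0] means: any carbon with no attached hydrogen.
Check the 12 heavy atoms by environment: 4× C (H2) → no; 2× C (H1) → no; 2× C (H3) → no; 1× F (H0) → no; 1× S (H0) → no; 1× C (H0) → match; 1× N (H0) → no.
That gives 1 matching atom.

1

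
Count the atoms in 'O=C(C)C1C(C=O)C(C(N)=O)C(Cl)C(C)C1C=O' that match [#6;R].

6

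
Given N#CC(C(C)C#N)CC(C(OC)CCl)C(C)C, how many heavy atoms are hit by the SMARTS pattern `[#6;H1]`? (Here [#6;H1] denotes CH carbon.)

5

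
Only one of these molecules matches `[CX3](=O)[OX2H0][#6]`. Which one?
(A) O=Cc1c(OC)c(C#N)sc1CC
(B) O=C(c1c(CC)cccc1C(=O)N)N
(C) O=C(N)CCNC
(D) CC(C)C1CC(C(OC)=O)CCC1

D

[CX3](=O)[OX2H0][#6] describes a carbonyl carbon bonded to an oxygen that is itself bonded to carbon (no H on that O) (an ester).
(A) has a methoxy ether (-OCH3) but the ether oxygen is not adjacent to a C=O carbon.
(B) has a primary amide (-C(=O)NH2) but the carbonyl is bonded to N, not to an O-C linkage.
(C) has a primary amide (-C(=O)NH2) but the carbonyl is bonded to N, not to an O-C linkage.
(D) contains a methyl-ester group (-C(=O)OCH3), which satisfies every atom and bond constraint.
So the answer is (D).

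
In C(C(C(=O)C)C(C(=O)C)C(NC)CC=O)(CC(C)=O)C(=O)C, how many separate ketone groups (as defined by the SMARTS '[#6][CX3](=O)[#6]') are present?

4

[#6][CX3](=O)[#6] is the SMARTS for a ketone: a carbonyl carbon (no H) flanked by two carbons.
The molecule carries 4 separate instances of an acetyl/ketone group (-C(=O)CH3) meeting every constraint; each maps to a distinct set of atoms, giving 4 matches.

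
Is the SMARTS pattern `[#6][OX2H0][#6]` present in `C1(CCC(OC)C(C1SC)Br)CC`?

Yes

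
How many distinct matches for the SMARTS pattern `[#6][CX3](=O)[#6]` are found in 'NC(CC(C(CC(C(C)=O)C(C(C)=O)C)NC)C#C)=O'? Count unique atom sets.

2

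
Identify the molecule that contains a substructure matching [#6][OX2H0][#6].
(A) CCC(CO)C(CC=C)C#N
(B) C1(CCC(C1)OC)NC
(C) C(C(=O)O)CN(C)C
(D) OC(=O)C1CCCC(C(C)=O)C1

B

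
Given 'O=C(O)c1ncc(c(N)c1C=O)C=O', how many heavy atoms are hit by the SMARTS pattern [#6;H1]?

3

Check the 14 heavy atoms by environment: 1× n (aromatic, H0) → no; 1× c (aromatic, H1) → match; 4× c (aromatic, H0) → no; 1× N (H2) → no; 1× C (H0) → no; 3× O (H0) → no; 1× O (H1) → no; 2× C (H1) → match.
Summing the matching environments: 1 + 2 = 3 matching atoms.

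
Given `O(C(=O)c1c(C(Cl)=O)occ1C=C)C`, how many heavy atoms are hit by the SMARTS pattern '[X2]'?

2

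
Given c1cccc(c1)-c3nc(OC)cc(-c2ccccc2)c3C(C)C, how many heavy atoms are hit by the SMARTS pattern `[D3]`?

7

The query [D3] means: atom with exactly three heavy-atom neighbours.
Check the 23 heavy atoms by environment: 1× n (aromatic, D2) → no; 6× c (aromatic, D3) → match; 11× c (aromatic, D2) → no; 1× C (D3) → match; 3× C (D1) → no; 1× O (D2) → no.
Summing the matching environments: 6 + 1 = 7 matching atoms.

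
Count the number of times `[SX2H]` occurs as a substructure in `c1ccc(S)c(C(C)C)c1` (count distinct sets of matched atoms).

[SX2H] is the SMARTS for a thiol: an aliphatic sulfur with two connections, one being H.
Exactly one fragment in the molecule meets all constraints, giving 1 match.

1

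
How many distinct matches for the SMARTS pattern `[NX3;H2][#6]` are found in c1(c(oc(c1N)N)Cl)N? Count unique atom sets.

3

[NX3;H2][#6] is the SMARTS for a primary amine: a trivalent nitrogen with two H attached to carbon.
The molecule carries 3 separate instances of a primary amino group (-NH2) meeting every constraint; each maps to a distinct set of atoms, giving 3 matches.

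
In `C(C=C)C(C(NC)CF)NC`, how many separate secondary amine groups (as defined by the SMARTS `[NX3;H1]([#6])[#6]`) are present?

2

[NX3;H1]([#6])[#6] is the SMARTS for a secondary amine: a trivalent nitrogen with one H, bonded to two carbons.
The molecule carries 2 separate instances of an N-methylamino group (-NHCH3) meeting every constraint; each maps to a distinct set of atoms, giving 2 matches.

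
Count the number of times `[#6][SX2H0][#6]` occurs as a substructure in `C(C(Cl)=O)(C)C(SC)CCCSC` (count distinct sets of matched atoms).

2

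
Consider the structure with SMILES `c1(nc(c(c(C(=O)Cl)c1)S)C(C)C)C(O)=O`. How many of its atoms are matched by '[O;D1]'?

The query [O;D1] means: aliphatic oxygen bonded to exactly one heavy atom.
Check the 16 heavy atoms by environment: 1× n (aromatic, D2) → no; 4× c (aromatic, D3) → no; 1× c (aromatic, D2) → no; 3× C (D3) → no; 2× C (D1) → no; 3× O (D1) → match; 1× Cl (D1) → no; 1× S (D1) → no.
That gives 3 matching atoms.

3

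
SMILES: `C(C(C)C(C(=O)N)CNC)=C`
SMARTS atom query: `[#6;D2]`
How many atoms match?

2

The query [#6;D2] means: any carbon bonded to exactly two heavy atoms.
Check the 11 heavy atoms by environment: 2× C (D2) → match; 3× C (D3) → no; 3× C (D1) → no; 1× N (D2) → no; 1× O (D1) → no; 1× N (D1) → no.
That gives 2 matching atoms.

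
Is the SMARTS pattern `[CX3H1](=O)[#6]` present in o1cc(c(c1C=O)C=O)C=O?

Yes

The pattern [CX3H1](=O)[#6] describes an sp2 carbon with one H, double-bonded to O and single-bonded to carbon — an aldehyde.
The molecule carries an aldehyde (-CHO), whose atoms satisfy every constraint of the query, so the pattern matches.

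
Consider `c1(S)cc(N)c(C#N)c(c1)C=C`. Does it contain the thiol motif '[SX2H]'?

Yes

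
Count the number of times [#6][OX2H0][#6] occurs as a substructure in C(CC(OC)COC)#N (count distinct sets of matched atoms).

[#6][OX2H0][#6] is the SMARTS for an ether: an aliphatic oxygen bridging two carbons with no H on the oxygen.
The molecule carries 2 separate instances of a methoxy ether (-OCH3) meeting every constraint; each maps to a distinct set of atoms, giving 2 matches.

2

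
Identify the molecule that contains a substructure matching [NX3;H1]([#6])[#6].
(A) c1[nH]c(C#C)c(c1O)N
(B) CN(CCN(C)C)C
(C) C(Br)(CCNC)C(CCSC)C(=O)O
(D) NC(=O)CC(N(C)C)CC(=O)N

C

[NX3;H1]([#6])[#6] describes a trivalent nitrogen with one H, bonded to two carbons (a secondary amine).
(A) has a primary amino group (-NH2) but the nitrogen has H2 and only one carbon neighbour.
(B) has a dimethylamino group (-N(CH3)2) but the nitrogen has H0, not H1.
(C) contains an N-methylamino group (-NHCH3), which satisfies every atom and bond constraint.
(D) has a primary amide (-C(=O)NH2) but the -C(=O)NH2 nitrogen has H2, not H1.
So the answer is (C).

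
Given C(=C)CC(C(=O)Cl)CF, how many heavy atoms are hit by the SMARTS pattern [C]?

The query [C] means: uppercase C matches aliphatic (non-aromatic) carbon only.
Check the 9 heavy atoms by environment: 6× C → match; 1× O → no; 1× Cl → no; 1× F → no.
That gives 6 matching atoms.

6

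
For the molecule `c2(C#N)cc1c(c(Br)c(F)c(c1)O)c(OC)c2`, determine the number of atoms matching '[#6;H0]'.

8

The query [#6;H0] means: any carbon with no attached hydrogen.
Check the 17 heavy atoms by environment: 7× c (aromatic, H0) → match; 3× c (aromatic, H1) → no; 1× O (H1) → no; 1× C (H0) → match; 1× N (H0) → no; 1× F (H0) → no; 1× O (H0) → no; 1× C (H3) → no; 1× Br (H0) → no.
Summing the matching environments: 7 + 1 = 8 matching atoms.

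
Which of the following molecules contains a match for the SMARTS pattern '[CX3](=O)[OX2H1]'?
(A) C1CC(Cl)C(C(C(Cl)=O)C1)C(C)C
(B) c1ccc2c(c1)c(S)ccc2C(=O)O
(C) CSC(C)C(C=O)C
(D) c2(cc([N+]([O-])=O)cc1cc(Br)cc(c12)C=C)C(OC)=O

B

[CX3](=O)[OX2H1] describes an sp2 carbon double-bonded to O and single-bonded to an -OH oxygen (a carboxylic acid).
(A) has an acyl chloride (-C(=O)Cl) but the carbonyl is bonded to Cl, not to an -OH oxygen.
(B) contains a carboxylic acid group (-C(=O)OH), which satisfies every atom and bond constraint.
(C) has an aldehyde (-CHO) but there is no singly-bonded oxygen on the carbonyl carbon.
(D) has a methyl-ester group (-C(=O)OCH3) but the singly-bonded O has no H (OX2H0, not OX2H1).
So the answer is (B).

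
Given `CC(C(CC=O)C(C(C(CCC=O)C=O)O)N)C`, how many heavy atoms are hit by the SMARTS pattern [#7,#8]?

5

The query [#7,#8] means: nitrogen or oxygen (comma = OR).
Check the 18 heavy atoms by environment: 13× C → no; 1× N → match; 4× O → match.
Summing the matching environments: 1 + 4 = 5 matching atoms.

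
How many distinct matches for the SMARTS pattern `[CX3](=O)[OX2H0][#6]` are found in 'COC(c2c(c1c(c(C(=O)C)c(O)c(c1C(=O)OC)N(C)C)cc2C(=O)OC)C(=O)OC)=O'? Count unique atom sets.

[CX3](=O)[OX2H0][#6] is the SMARTS for an ester: a carbonyl carbon bonded to an oxygen that is itself bonded to carbon (no H on that O).
The molecule carries 4 separate instances of a methyl-ester group (-C(=O)OCH3) meeting every constraint; each maps to a distinct set of atoms, giving 4 matches.

4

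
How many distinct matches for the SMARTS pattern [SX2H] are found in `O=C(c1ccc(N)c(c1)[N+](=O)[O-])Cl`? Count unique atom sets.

0

[SX2H] is the SMARTS for a thiol: an aliphatic sulfur with two connections, one being H.
No fragment in the molecule satisfies every constraint, giving 0 matches.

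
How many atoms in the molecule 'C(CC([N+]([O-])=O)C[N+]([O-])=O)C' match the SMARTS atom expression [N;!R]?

2

Check the 11 heavy atoms by environment: 5× C (acyclic) → no; 2× N (charge +1, acyclic) → match; 2× O (charge -1, acyclic) → no; 2× O (acyclic) → no.
That gives 2 matching atoms.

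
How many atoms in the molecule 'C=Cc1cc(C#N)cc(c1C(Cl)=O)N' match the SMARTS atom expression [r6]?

The query [r6] means: r6 matches atoms in a six-membered ring.
Check the 14 heavy atoms by environment: 6× c (aromatic, in 6-ring) → match; 4× C (acyclic) → no; 1× O (acyclic) → no; 1× Cl (acyclic) → no; 2× N (acyclic) → no.
That gives 6 matching atoms.

6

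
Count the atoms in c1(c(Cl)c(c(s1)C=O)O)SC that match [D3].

The query [D3] means: atom with exactly three heavy-atom neighbours.
Check the 11 heavy atoms by environment: 1× s (aromatic, D2) → no; 4× c (aromatic, D3) → match; 1× Cl (D1) → no; 1× C (D2) → no; 2× O (D1) → no; 1× S (D2) → no; 1× C (D1) → no.
That gives 4 matching atoms.

4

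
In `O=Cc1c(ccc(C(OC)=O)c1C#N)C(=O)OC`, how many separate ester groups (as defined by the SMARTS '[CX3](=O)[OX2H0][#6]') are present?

2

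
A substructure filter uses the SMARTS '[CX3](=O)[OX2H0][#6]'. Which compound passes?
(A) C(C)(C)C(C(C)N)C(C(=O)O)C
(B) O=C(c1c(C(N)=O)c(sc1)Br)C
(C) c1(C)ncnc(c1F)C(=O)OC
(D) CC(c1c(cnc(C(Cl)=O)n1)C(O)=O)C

C

[CX3](=O)[OX2H0][#6] describes a carbonyl carbon bonded to an oxygen that is itself bonded to carbon (no H on that O) (an ester).
(A) has a carboxylic acid group (-C(=O)OH) but the singly-bonded O carries H (OX2H1, not H0).
(B) has a primary amide (-C(=O)NH2) but the carbonyl is bonded to N, not to an O-C linkage.
(C) contains a methyl-ester group (-C(=O)OCH3), which satisfies every atom and bond constraint.
(D) has a carboxylic acid group (-C(=O)OH) but the singly-bonded O carries H (OX2H1, not H0).
So the answer is (C).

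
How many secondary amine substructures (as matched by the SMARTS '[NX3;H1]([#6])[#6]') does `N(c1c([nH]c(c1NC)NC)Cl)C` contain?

3

[NX3;H1]([#6])[#6] is the SMARTS for a secondary amine: a trivalent nitrogen with one H, bonded to two carbons.
The molecule carries 3 separate instances of an N-methylamino group (-NHCH3) meeting every constraint; each maps to a distinct set of atoms, giving 3 matches.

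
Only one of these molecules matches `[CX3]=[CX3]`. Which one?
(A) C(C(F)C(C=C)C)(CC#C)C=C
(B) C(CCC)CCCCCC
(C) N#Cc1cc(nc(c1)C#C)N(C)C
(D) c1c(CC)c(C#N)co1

A

[CX3]=[CX3] describes a non-aromatic C=C double bond between two sp2 carbons (an alkene).
(A) contains a vinyl group (-CH=CH2), which satisfies every atom and bond constraint.
(B) has an ethyl group (-CH2CH3) but its C-C bond is a single bond between CX4 carbons, not CX3=CX3.
(C) has an ethynyl group (-C#CH) but the C-C bond is a triple bond, not a double bond.
(D) has an ethyl group (-CH2CH3) but its C-C bond is a single bond between CX4 carbons, not CX3=CX3.
So the answer is (A).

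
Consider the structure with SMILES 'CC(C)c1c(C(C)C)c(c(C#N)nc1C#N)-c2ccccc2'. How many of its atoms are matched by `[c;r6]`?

11

The query [c;r6] means: aromatic carbon that belongs to a six-membered ring.
Check the 22 heavy atoms by environment: 1× n (aromatic, in 6-ring) → no; 11× c (aromatic, in 6-ring) → match; 8× C (acyclic) → no; 2× N (acyclic) → no.
That gives 11 matching atoms.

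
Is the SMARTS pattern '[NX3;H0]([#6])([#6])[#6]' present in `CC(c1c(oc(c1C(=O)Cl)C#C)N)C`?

No

The pattern [NX3;H0]([#6])([#6])[#6] describes a trivalent nitrogen with no H, bonded to three carbons — a tertiary amine.
The closest candidate here is a primary amino group (-NH2), but the nitrogen has H2, not H0 with three carbons. No other fragment satisfies the full query, so there is no match.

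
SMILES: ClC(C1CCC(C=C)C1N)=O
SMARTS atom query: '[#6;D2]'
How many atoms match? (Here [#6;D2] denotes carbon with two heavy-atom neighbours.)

3

The query [#6;D2] means: any carbon bonded to exactly two heavy atoms.
Check the 11 heavy atoms by environment: 3× C (D2) → match; 4× C (D3) → no; 1× N (D1) → no; 1× C (D1) → no; 1× O (D1) → no; 1× Cl (D1) → no.
That gives 3 matching atoms.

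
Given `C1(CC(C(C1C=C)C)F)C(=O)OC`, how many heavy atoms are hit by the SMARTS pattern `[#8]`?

2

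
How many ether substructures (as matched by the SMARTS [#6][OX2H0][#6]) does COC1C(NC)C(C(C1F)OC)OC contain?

[#6][OX2H0][#6] is the SMARTS for an ether: an aliphatic oxygen bridging two carbons with no H on the oxygen.
The molecule carries 3 separate instances of a methoxy ether (-OCH3) meeting every constraint; each maps to a distinct set of atoms, giving 3 matches.

3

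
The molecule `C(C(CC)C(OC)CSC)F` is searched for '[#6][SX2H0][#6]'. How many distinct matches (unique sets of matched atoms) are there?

1

[#6][SX2H0][#6] is the SMARTS for a thioether: an aliphatic sulfur bridging two carbons with no H on the sulfur.
Exactly one fragment in the molecule meets all constraints, giving 1 match.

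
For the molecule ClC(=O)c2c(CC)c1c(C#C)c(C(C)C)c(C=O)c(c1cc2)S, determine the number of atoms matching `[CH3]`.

3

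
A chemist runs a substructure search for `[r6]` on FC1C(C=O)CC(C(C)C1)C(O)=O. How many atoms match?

Check the 13 heavy atoms by environment: 6× C (in 6-ring) → match; 1× F (acyclic) → no; 3× C (acyclic) → no; 3× O (acyclic) → no.
That gives 6 matching atoms.

6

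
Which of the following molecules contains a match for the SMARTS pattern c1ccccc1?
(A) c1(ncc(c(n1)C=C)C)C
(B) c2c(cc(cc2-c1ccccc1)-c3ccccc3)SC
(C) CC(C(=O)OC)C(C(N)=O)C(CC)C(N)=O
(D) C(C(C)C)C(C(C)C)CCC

c1ccccc1 describes six aromatic carbons in a ring (a benzene ring).
(A) has a methyl group (-CH3) but no six-membered all-carbon aromatic ring is present.
(B) contains a phenyl ring, which satisfies every atom and bond constraint.
(C) has a methyl group (-CH3) but no six-membered all-carbon aromatic ring is present.
(D) has a methyl group (-CH3) but no six-membered all-carbon aromatic ring is present.
So the answer is (B).

B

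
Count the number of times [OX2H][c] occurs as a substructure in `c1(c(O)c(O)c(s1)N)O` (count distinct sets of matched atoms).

[OX2H][c] is the SMARTS for a phenol: a hydroxyl oxygen attached to an aromatic carbon.
The molecule carries 3 separate instances of a hydroxyl group (-OH) meeting every constraint; each maps to a distinct set of atoms, giving 3 matches.

3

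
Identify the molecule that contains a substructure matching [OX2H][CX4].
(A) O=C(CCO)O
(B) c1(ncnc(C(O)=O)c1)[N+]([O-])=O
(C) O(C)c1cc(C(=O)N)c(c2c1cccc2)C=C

A

[OX2H][CX4] describes a hydroxyl oxygen bound to an sp3 (X4) carbon (an aliphatic alcohol).
(A) contains a hydroxyl group (-OH), which satisfies every atom and bond constraint.
(B) has a carboxylic acid group (-C(=O)OH) but the -OH is on a CX3 carbonyl carbon, not a CX4 carbon.
(C) has a methoxy ether (-OCH3) but the oxygen has H0 (ether), not H1.
So the answer is (A).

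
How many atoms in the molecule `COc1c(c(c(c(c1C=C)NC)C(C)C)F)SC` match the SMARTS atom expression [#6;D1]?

6

Check the 18 heavy atoms by environment: 6× c (aromatic, D3) → no; 1× S (D2) → no; 6× C (D1) → match; 1× F (D1) → no; 1× C (D2) → no; 1× C (D3) → no; 1× O (D2) → no; 1× N (D2) → no.
That gives 6 matching atoms.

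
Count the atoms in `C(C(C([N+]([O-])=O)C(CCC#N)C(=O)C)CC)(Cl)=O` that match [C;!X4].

3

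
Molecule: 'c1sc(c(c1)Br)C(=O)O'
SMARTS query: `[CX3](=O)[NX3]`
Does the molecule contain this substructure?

The pattern [CX3](=O)[NX3] describes a carbonyl carbon bonded to a trivalent nitrogen — an amide.
The closest candidate here is a carboxylic acid group (-C(=O)OH), but the carbonyl is bonded to O, not to an NX3 nitrogen. No other fragment satisfies the full query, so there is no match.

No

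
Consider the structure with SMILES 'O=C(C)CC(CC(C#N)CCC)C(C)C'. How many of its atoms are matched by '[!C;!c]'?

The query [!C;!c] means: neither aliphatic nor aromatic carbon — same as [!#6].
Check the 15 heavy atoms by environment: 13× C → no; 1× N → match; 1× O → match.
Summing the matching environments: 1 + 1 = 2 matching atoms.

2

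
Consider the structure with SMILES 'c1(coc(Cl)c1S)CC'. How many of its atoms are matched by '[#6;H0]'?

3

The query [#6;H0] means: any carbon with no attached hydrogen.
Check the 9 heavy atoms by environment: 1× o (aromatic, H0) → no; 1× c (aromatic, H1) → no; 3× c (aromatic, H0) → match; 1× C (H2) → no; 1× C (H3) → no; 1× Cl (H0) → no; 1× S (H1) → no.
That gives 3 matching atoms.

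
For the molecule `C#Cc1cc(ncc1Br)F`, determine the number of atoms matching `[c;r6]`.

5

Check the 10 heavy atoms by environment: 1× n (aromatic, in 6-ring) → no; 5× c (aromatic, in 6-ring) → match; 2× C (acyclic) → no; 1× F (acyclic) → no; 1× Br (acyclic) → no.
That gives 5 matching atoms.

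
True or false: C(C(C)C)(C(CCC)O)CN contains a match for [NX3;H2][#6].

True

The pattern [NX3;H2][#6] describes a trivalent nitrogen with two H attached to carbon — a primary amine.
The molecule carries a primary amino group (-NH2), whose atoms satisfy every constraint of the query, so the pattern matches.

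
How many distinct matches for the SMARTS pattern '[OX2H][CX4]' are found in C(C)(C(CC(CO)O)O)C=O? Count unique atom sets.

3

[OX2H][CX4] is the SMARTS for an aliphatic alcohol: a hydroxyl oxygen bound to an sp3 (X4) carbon.
The molecule carries 3 separate instances of a hydroxyl group (-OH) meeting every constraint; each maps to a distinct set of atoms, giving 3 matches.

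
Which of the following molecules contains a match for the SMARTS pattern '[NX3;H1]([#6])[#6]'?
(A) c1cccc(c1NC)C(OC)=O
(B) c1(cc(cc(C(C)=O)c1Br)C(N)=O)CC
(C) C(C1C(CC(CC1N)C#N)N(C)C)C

A

[NX3;H1]([#6])[#6] describes a trivalent nitrogen with one H, bonded to two carbons (a secondary amine).
(A) contains an N-methylamino group (-NHCH3), which satisfies every atom and bond constraint.
(B) has a primary amide (-C(=O)NH2) but the -C(=O)NH2 nitrogen has H2, not H1.
(C) has a primary amino group (-NH2) but the nitrogen has H2 and only one carbon neighbour.
So the answer is (A).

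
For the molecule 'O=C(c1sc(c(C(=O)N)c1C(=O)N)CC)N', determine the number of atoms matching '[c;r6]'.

0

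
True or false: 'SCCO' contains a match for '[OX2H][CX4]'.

True

The pattern [OX2H][CX4] describes a hydroxyl oxygen bound to an sp3 (X4) carbon — an aliphatic alcohol.
The molecule carries a hydroxyl group (-OH), whose atoms satisfy every constraint of the query, so the pattern matches.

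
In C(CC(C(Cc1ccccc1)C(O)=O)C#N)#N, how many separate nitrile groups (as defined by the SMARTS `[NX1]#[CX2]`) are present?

2

[NX1]#[CX2] is the SMARTS for a nitrile: a nitrogen triple-bonded to a two-connected carbon.
The molecule carries 2 separate instances of a nitrile (-C#N) meeting every constraint; each maps to a distinct set of atoms, giving 2 matches.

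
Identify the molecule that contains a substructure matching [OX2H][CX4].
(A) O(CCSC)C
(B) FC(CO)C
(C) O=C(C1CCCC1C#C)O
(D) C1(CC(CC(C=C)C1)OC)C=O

B

[OX2H][CX4] describes a hydroxyl oxygen bound to an sp3 (X4) carbon (an aliphatic alcohol).
(A) has a methoxy ether (-OCH3) but the oxygen has H0 (ether), not H1.
(B) contains a hydroxyl group (-OH), which satisfies every atom and bond constraint.
(C) has a carboxylic acid group (-C(=O)OH) but the -OH is on a CX3 carbonyl carbon, not a CX4 carbon.
(D) has a methoxy ether (-OCH3) but the oxygen has H0 (ether), not H1.
So the answer is (B).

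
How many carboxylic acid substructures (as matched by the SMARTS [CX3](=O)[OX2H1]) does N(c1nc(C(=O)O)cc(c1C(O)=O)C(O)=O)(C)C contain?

3

[CX3](=O)[OX2H1] is the SMARTS for a carboxylic acid: an sp2 carbon double-bonded to O and single-bonded to an -OH oxygen.
The molecule carries 3 separate instances of a carboxylic acid group (-C(=O)OH) meeting every constraint; each maps to a distinct set of atoms, giving 3 matches.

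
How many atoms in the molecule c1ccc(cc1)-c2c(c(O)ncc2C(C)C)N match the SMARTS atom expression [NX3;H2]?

1

The query [NX3;H2] means: aliphatic N with 3 total connections, two of them H — an -NH2 nitrogen (amine or amide).
Check the 17 heavy atoms by environment: 1× n (aromatic, H0, X2) → no; 5× c (aromatic, H0, X3) → no; 6× c (aromatic, H1, X3) → no; 1× N (H2, X3) → match; 1× O (H1, X2) → no; 1× C (H1, X4) → no; 2× C (H3, X4) → no.
That gives 1 matching atom.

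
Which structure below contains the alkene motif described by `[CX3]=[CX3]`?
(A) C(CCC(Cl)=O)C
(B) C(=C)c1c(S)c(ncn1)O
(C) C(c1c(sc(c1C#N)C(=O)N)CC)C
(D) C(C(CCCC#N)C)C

B

[CX3]=[CX3] describes a non-aromatic C=C double bond between two sp2 carbons (an alkene).
(A) has an ethyl group (-CH2CH3) but its C-C bond is a single bond between CX4 carbons, not CX3=CX3.
(B) contains a vinyl group (-CH=CH2), which satisfies every atom and bond constraint.
(C) has an ethyl group (-CH2CH3) but its C-C bond is a single bond between CX4 carbons, not CX3=CX3.
(D) has an ethyl group (-CH2CH3) but its C-C bond is a single bond between CX4 carbons, not CX3=CX3.
So the answer is (B).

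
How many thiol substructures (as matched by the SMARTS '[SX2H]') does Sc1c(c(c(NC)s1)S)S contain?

[SX2H] is the SMARTS for a thiol: an aliphatic sulfur with two connections, one being H.
The molecule carries 3 separate instances of a thiol (-SH) meeting every constraint; each maps to a distinct set of atoms, giving 3 matches.

3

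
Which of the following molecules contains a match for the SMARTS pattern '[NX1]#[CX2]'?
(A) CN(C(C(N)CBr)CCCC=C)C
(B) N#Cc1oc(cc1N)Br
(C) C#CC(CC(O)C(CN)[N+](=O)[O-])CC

B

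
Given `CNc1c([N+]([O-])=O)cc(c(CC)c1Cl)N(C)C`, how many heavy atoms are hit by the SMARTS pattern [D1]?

7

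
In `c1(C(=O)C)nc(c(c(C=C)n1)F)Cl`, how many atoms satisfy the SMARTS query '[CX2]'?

0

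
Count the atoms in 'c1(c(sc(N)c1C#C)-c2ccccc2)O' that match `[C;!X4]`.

Check the 15 heavy atoms by environment: 1× s (aromatic, X2) → no; 10× c (aromatic, X3) → no; 1× N (X3) → no; 1× O (X2) → no; 2× C (X2) → match.
That gives 2 matching atoms.

2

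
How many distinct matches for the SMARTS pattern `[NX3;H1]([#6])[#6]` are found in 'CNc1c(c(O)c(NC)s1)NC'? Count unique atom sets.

3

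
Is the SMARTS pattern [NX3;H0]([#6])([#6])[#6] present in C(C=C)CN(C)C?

The pattern [NX3;H0]([#6])([#6])[#6] describes a trivalent nitrogen with no H, bonded to three carbons — a tertiary amine.
The molecule carries a dimethylamino group (-N(CH3)2), whose atoms satisfy every constraint of the query, so the pattern matches.

Yes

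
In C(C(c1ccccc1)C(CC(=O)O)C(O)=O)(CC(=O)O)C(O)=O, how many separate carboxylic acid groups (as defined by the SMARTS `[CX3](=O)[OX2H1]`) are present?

4

[CX3](=O)[OX2H1] is the SMARTS for a carboxylic acid: an sp2 carbon double-bonded to O and single-bonded to an -OH oxygen.
The molecule carries 4 separate instances of a carboxylic acid group (-C(=O)OH) meeting every constraint; each maps to a distinct set of atoms, giving 4 matches.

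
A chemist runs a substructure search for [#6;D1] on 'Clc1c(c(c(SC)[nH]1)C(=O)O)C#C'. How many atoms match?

The query [#6;D1] means: carbon bonded to exactly one heavy atom.
Check the 13 heavy atoms by environment: 1× n (aromatic, D2) → no; 4× c (aromatic, D3) → no; 1× S (D2) → no; 2× C (D1) → match; 1× Cl (D1) → no; 1× C (D2) → no; 1× C (D3) → no; 2× O (D1) → no.
That gives 2 matching atoms.

2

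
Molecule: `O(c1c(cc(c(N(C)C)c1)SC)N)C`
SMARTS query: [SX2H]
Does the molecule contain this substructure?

The pattern [SX2H] describes an aliphatic sulfur with two connections, one being H — a thiol.
The closest candidate here is a methylthio ether (-SCH3), but the sulfur has H0 (bonded to two carbons), not H1. No other fragment satisfies the full query, so there is no match.

No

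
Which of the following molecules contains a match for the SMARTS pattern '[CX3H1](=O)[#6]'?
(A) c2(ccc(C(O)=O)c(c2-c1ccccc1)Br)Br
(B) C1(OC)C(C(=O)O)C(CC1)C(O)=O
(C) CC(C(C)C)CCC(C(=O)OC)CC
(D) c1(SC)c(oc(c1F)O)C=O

D

[CX3H1](=O)[#6] describes an sp2 carbon with one H, double-bonded to O and single-bonded to carbon (an aldehyde).
(A) has a carboxylic acid group (-C(=O)OH) but the carbonyl carbon has H0 and is bonded to O, not H1.
(B) has a carboxylic acid group (-C(=O)OH) but the carbonyl carbon has H0 and is bonded to O, not H1.
(C) has a methyl-ester group (-C(=O)OCH3) but the carbonyl carbon has H0, not H1.
(D) contains an aldehyde (-CHO), which satisfies every atom and bond constraint.
So the answer is (D).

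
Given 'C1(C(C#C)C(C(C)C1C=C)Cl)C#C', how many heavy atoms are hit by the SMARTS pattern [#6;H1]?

8

The query [#6;H1] means: any carbon bearing exactly one hydrogen.
Check the 13 heavy atoms by environment: 8× C (H1) → match; 2× C (H0) → no; 1× C (H3) → no; 1× C (H2) → no; 1× Cl (H0) → no.
That gives 8 matching atoms.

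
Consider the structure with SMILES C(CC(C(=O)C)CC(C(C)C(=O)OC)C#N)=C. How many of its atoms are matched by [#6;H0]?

3

Check the 17 heavy atoms by environment: 3× C (H2) → no; 4× C (H1) → no; 3× C (H3) → no; 3× C (H0) → match; 1× N (H0) → no; 3× O (H0) → no.
That gives 3 matching atoms.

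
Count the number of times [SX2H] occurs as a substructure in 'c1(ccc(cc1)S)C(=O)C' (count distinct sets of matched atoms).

[SX2H] is the SMARTS for a thiol: an aliphatic sulfur with two connections, one being H.
Exactly one fragment in the molecule meets all constraints, giving 1 match.

1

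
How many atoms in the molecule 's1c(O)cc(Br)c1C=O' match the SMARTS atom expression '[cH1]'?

Check the 9 heavy atoms by environment: 1× s (aromatic, H0) → no; 3× c (aromatic, H0) → no; 1× c (aromatic, H1) → match; 1× C (H1) → no; 1× O (H0) → no; 1× O (H1) → no; 1× Br (H0) → no.
That gives 1 matching atom.

1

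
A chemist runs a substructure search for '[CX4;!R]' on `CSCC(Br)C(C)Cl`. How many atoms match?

5

Check the 8 heavy atoms by environment: 5× C (X4, acyclic) → match; 1× S (X2, acyclic) → no; 1× Br (X1, acyclic) → no; 1× Cl (X1, acyclic) → no.
That gives 5 matching atoms.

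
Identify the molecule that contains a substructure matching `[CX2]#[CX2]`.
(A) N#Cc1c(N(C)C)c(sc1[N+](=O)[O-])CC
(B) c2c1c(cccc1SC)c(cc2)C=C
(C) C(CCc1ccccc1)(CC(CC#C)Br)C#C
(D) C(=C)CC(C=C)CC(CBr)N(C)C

C

[CX2]#[CX2] describes a carbon-carbon triple bond (an alkyne).
(A) has a nitrile (-C#N) but the triple bond is C#N, not C#C.
(B) has a vinyl group (-CH=CH2) but the C=C is a double bond; both carbons are CX3, not CX2.
(C) contains an ethynyl group (-C#CH), which satisfies every atom and bond constraint.
(D) has a vinyl group (-CH=CH2) but the C=C is a double bond; both carbons are CX3, not CX2.
So the answer is (C).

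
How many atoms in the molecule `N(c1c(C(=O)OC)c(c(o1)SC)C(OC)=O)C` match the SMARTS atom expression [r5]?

The query [r5] means: r5 matches atoms in a five-membered ring.
Check the 17 heavy atoms by environment: 1× o (aromatic, in 5-ring) → match; 4× c (aromatic, in 5-ring) → match; 6× C (acyclic) → no; 4× O (acyclic) → no; 1× S (acyclic) → no; 1× N (acyclic) → no.
Summing the matching environments: 1 + 4 = 5 matching atoms.

5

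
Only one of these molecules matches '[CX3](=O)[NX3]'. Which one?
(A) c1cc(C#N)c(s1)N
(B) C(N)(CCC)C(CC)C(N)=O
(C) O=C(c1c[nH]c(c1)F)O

B

[CX3](=O)[NX3] describes a carbonyl carbon bonded to a trivalent nitrogen (an amide).
(A) has a nitrile (-C#N) but the nitrile N is NX1 (triple-bonded), not NX3.
(B) contains a primary amide (-C(=O)NH2), which satisfies every atom and bond constraint.
(C) has a carboxylic acid group (-C(=O)OH) but the carbonyl is bonded to O, not to an NX3 nitrogen.
So the answer is (B).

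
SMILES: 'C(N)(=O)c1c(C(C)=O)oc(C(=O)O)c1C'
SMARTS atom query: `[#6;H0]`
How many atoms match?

7

The query [#6;H0] means: any carbon with no attached hydrogen.
Check the 15 heavy atoms by environment: 1× o (aromatic, H0) → no; 4× c (aromatic, H0) → match; 2× C (H3) → no; 3× C (H0) → match; 3× O (H0) → no; 1× O (H1) → no; 1× N (H2) → no.
Summing the matching environments: 4 + 3 = 7 matching atoms.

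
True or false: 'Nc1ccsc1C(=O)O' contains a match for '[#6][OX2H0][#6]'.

False

The pattern [#6][OX2H0][#6] describes an aliphatic oxygen bridging two carbons with no H on the oxygen — an ether.
The closest candidate here is a carboxylic acid group (-C(=O)OH), but the -OH oxygen has H1; the =O is OX1, not OX2. No other fragment satisfies the full query, so there is no match.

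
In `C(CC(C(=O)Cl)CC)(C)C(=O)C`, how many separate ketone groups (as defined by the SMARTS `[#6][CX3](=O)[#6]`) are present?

1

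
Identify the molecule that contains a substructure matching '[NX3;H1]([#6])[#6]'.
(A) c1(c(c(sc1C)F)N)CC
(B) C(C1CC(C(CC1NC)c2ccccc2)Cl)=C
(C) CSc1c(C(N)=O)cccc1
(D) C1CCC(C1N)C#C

[NX3;H1]([#6])[#6] describes a trivalent nitrogen with one H, bonded to two carbons (a secondary amine).
(A) has a primary amino group (-NH2) but the nitrogen has H2 and only one carbon neighbour.
(B) contains an N-methylamino group (-NHCH3), which satisfies every atom and bond constraint.
(C) has a primary amide (-C(=O)NH2) but the -C(=O)NH2 nitrogen has H2, not H1.
(D) has a primary amino group (-NH2) but the nitrogen has H2 and only one carbon neighbour.
So the answer is (B).

B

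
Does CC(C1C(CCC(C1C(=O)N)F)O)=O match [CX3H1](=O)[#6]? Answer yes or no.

No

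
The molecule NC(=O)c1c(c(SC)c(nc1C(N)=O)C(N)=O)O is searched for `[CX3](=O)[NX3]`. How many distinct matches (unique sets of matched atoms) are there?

3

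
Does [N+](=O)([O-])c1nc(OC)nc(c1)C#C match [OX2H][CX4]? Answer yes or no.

No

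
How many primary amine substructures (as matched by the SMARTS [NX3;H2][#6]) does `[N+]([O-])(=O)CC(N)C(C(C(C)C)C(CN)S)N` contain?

3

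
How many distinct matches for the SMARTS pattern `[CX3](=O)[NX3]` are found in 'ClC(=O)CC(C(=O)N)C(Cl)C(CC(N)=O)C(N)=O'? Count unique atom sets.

[CX3](=O)[NX3] is the SMARTS for an amide: a carbonyl carbon bonded to a trivalent nitrogen.
The molecule carries 3 separate instances of a primary amide (-C(=O)NH2) meeting every constraint; each maps to a distinct set of atoms, giving 3 matches.

3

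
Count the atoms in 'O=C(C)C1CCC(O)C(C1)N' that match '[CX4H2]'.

3

The query [CX4H2] means: sp3 carbon (X4) with exactly two hydrogens.
Check the 11 heavy atoms by environment: 3× C (H1, X4) → no; 3× C (H2, X4) → match; 1× O (H1, X2) → no; 1× N (H2, X3) → no; 1× C (H0, X3) → no; 1× O (H0, X1) → no; 1× C (H3, X4) → no.
That gives 3 matching atoms.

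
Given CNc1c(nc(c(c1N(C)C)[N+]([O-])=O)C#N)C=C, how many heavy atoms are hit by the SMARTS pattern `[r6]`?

6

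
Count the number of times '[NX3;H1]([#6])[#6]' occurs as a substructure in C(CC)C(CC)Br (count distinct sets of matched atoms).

[NX3;H1]([#6])[#6] is the SMARTS for a secondary amine: a trivalent nitrogen with one H, bonded to two carbons.
No fragment in the molecule satisfies every constraint, giving 0 matches.

0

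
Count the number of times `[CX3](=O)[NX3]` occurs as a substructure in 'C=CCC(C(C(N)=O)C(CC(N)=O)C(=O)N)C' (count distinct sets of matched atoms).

3

[CX3](=O)[NX3] is the SMARTS for an amide: a carbonyl carbon bonded to a trivalent nitrogen.
The molecule carries 3 separate instances of a primary amide (-C(=O)NH2) meeting every constraint; each maps to a distinct set of atoms, giving 3 matches.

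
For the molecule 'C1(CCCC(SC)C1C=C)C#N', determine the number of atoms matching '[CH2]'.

The query [CH2] means: aliphatic carbon with exactly two hydrogens.
Check the 12 heavy atoms by environment: 4× C (H2) → match; 4× C (H1) → no; 1× S (H0) → no; 1× C (H3) → no; 1× C (H0) → no; 1× N (H0) → no.
That gives 4 matching atoms.

4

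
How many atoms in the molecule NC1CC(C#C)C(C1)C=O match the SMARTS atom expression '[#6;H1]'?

5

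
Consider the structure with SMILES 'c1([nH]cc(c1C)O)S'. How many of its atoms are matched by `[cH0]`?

3

The query [cH0] means: aromatic carbon with no attached hydrogen (substituted or ring-fusion).
Check the 8 heavy atoms by environment: 1× n (aromatic, H1) → no; 1× c (aromatic, H1) → no; 3× c (aromatic, H0) → match; 1× C (H3) → no; 1× O (H1) → no; 1× S (H1) → no.
That gives 3 matching atoms.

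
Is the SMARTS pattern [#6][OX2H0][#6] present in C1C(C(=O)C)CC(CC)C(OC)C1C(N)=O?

Yes

The pattern [#6][OX2H0][#6] describes an aliphatic oxygen bridging two carbons with no H on the oxygen — an ether.
The molecule carries a methoxy ether (-OCH3), whose atoms satisfy every constraint of the query, so the pattern matches.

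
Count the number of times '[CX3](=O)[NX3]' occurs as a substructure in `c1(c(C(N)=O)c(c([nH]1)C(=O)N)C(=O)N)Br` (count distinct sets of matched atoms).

3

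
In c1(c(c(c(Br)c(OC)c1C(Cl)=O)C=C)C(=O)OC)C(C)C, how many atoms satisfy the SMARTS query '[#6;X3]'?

10

The query [#6;X3] means: any carbon (aromatic or not) with three total connections.
Check the 21 heavy atoms by environment: 6× c (aromatic, X3) → match; 1× Br (X1) → no; 2× O (X2) → no; 5× C (X4) → no; 4× C (X3) → match; 2× O (X1) → no; 1× Cl (X1) → no.
Summing the matching environments: 6 + 4 = 10 matching atoms.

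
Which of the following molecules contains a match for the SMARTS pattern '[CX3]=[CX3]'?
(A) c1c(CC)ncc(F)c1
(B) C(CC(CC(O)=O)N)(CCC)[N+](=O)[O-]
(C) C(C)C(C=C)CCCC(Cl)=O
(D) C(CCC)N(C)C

[CX3]=[CX3] describes a non-aromatic C=C double bond between two sp2 carbons (an alkene).
(A) has an ethyl group (-CH2CH3) but its C-C bond is a single bond between CX4 carbons, not CX3=CX3.
(B) has an ethyl group (-CH2CH3) but its C-C bond is a single bond between CX4 carbons, not CX3=CX3.
(C) contains a vinyl group (-CH=CH2), which satisfies every atom and bond constraint.
(D) has an ethyl group (-CH2CH3) but its C-C bond is a single bond between CX4 carbons, not CX3=CX3.
So the answer is (C).

C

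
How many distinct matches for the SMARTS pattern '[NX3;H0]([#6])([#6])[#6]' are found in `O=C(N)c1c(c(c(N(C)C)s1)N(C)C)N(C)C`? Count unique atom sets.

[NX3;H0]([#6])([#6])[#6] is the SMARTS for a tertiary amine: a trivalent nitrogen with no H, bonded to three carbons.
The molecule carries 3 separate instances of a dimethylamino group (-N(CH3)2) meeting every constraint; each maps to a distinct set of atoms, giving 3 matches.

3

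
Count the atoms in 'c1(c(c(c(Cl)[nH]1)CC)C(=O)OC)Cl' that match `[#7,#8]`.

Check the 13 heavy atoms by environment: 1× n (aromatic) → match; 4× c (aromatic) → no; 2× Cl → no; 4× C → no; 2× O → match.
Summing the matching environments: 1 + 2 = 3 matching atoms.

3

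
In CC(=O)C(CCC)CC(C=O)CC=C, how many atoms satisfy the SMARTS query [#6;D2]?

6

The query [#6;D2] means: any carbon bonded to exactly two heavy atoms.
Check the 14 heavy atoms by environment: 3× C (D1) → no; 6× C (D2) → match; 3× C (D3) → no; 2× O (D1) → no.
That gives 6 matching atoms.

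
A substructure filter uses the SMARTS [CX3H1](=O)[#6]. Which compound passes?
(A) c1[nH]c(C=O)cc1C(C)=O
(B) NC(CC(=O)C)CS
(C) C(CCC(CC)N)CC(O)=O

[CX3H1](=O)[#6] describes an sp2 carbon with one H, double-bonded to O and single-bonded to carbon (an aldehyde).
(A) contains an aldehyde (-CHO), which satisfies every atom and bond constraint.
(B) has an acetyl/ketone group (-C(=O)CH3) but the carbonyl carbon has H0 (two carbon neighbours), not H1.
(C) has a carboxylic acid group (-C(=O)OH) but the carbonyl carbon has H0 and is bonded to O, not H1.
So the answer is (A).

A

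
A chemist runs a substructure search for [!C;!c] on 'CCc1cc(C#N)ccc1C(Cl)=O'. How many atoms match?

3

Check the 13 heavy atoms by environment: 6× c (aromatic) → no; 4× C → no; 1× O → match; 1× Cl → match; 1× N → match.
Summing the matching environments: 1 + 1 + 1 = 3 matching atoms.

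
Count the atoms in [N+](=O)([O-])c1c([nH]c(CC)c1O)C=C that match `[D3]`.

Check the 13 heavy atoms by environment: 1× n (aromatic, D2) → no; 4× c (aromatic, D3) → match; 1× N (charge +1, D3) → match; 1× O (charge -1, D1) → no; 2× O (D1) → no; 2× C (D2) → no; 2× C (D1) → no.
Summing the matching environments: 4 + 1 = 5 matching atoms.

5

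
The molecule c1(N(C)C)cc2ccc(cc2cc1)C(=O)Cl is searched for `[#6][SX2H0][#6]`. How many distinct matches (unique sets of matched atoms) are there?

0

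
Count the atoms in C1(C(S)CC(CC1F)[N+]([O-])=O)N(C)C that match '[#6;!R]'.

2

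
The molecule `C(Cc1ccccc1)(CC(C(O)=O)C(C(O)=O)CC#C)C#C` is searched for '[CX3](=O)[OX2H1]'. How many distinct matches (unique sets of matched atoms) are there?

[CX3](=O)[OX2H1] is the SMARTS for a carboxylic acid: an sp2 carbon double-bonded to O and single-bonded to an -OH oxygen.
The molecule carries 2 separate instances of a carboxylic acid group (-C(=O)OH) meeting every constraint; each maps to a distinct set of atoms, giving 2 matches.

2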